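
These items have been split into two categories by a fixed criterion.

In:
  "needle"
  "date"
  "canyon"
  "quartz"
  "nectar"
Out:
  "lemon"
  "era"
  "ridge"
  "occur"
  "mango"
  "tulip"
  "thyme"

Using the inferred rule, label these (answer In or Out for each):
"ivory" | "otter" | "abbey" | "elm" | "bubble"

The rule appears to be: even length.
"ivory": length 5, doesn't qualify → Out.
"otter": length 5, doesn't qualify → Out.
"abbey": length 5, doesn't qualify → Out.
"elm": length 3, doesn't qualify → Out.
"bubble": length 6, has this property → In.

Out, Out, Out, Out, In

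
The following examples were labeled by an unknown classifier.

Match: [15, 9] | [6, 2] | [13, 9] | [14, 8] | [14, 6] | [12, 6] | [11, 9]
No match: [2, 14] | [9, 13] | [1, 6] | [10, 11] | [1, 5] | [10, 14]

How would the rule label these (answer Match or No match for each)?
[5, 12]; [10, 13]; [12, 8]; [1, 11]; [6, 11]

No match, No match, Match, No match, No match

The pattern is that an item is 'Match' exactly when: first > second.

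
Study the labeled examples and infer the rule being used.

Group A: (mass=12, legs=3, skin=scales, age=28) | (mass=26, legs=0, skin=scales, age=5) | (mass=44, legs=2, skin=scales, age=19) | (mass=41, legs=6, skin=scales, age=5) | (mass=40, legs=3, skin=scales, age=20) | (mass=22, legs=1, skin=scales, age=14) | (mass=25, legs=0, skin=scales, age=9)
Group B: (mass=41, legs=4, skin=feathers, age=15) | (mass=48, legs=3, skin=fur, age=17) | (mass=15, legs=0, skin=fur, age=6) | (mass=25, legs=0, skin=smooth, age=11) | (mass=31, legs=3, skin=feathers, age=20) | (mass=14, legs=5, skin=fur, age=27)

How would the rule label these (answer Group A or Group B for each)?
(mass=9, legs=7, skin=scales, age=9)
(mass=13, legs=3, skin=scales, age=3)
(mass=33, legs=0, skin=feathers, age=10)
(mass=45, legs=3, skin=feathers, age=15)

Group A, Group A, Group B, Group B

Every 'Group A' example satisfies: skin is scales. None of the 'Group B' examples do.
(mass=9, legs=7, skin=scales, age=9) → skin is scales → Group A.
(mass=13, legs=3, skin=scales, age=3) → skin is scales → Group A.
(mass=33, legs=0, skin=feathers, age=10) → skin is feathers → Group B.
(mass=45, legs=3, skin=feathers, age=15) → skin is feathers → Group B.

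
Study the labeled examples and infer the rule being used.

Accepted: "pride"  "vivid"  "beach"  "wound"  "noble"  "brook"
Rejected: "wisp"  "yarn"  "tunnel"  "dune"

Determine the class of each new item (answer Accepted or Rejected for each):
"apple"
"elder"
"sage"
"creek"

The simplest hypothesis consistent with all the labels is: odd length.

Accepted, Accepted, Rejected, Accepted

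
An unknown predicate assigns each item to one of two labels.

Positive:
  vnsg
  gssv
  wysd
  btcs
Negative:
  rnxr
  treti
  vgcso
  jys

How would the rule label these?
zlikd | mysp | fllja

Negative, Positive, Negative

All 'Positive' examples share one property — even length AND contains 's' — and every 'Negative' example lacks it.
zlikd: length 5, no 's' — does not pass, so Negative.
mysp: length 4, has 's' — fits, so Positive.
fllja: length 5, no 's' — does not pass, so Negative.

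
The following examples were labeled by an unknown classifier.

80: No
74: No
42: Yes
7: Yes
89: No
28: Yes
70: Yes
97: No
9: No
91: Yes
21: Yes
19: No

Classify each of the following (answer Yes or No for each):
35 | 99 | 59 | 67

Yes, No, No, No

The classifier is using: multiple of 7.
35: Yes (35 = 7·5). 99: No (99 = 7·14 + 1). 59: No (59 = 7·8 + 3). 67: No (67 = 7·9 + 4).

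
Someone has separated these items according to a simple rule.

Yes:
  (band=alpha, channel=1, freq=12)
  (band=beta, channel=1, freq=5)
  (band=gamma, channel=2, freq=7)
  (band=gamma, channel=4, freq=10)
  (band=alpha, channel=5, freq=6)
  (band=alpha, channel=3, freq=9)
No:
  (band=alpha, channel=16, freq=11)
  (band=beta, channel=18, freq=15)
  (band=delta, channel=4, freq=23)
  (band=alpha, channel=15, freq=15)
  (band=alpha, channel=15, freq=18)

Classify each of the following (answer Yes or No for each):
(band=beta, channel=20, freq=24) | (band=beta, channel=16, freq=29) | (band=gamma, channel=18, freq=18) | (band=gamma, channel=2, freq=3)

A rule that fits every label: channel ≤ 5 AND freq ≤ 12 — true of each 'Yes' example, false of each 'No' one.

No, No, No, Yes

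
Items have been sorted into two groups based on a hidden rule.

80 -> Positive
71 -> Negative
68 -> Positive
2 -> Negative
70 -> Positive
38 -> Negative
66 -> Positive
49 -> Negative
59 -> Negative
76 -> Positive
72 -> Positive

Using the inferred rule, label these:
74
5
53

Positive, Negative, Negative

The distinguishing property — even AND at least 49 — holds for all the 'Positive' cases and none of the 'Negative' cases.
74 → 74 is even, 74 ≥ 49 → Positive.
5 → 5 is odd, 5 < 49 → Negative.
53 → 53 is odd, 53 ≥ 49 → Negative.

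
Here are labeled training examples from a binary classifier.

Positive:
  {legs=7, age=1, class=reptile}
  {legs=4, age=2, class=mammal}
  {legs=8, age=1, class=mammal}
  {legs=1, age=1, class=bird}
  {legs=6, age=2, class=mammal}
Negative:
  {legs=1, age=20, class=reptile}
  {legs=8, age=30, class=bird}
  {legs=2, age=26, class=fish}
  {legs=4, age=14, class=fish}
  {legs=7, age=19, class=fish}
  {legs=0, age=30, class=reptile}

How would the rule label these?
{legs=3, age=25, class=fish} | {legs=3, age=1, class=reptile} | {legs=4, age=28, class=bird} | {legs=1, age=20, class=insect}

The simplest hypothesis consistent with all the labels is: age ≤ 2.
{legs=3, age=25, class=fish}: age = 25, does not fit → Negative.
{legs=3, age=1, class=reptile}: age = 1, has this property → Positive.
{legs=4, age=28, class=bird}: age = 28, does not fit → Negative.
{legs=1, age=20, class=insect}: age = 20, does not fit → Negative.

Negative, Positive, Negative, Negative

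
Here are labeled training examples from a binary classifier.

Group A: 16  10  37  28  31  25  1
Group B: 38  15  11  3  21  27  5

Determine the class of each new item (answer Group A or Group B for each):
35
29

The pattern is that an item is 'Group A' exactly when: ≡ 1 (mod 3).
35 — 35 mod 3 = 2, hence Group B. 29 — 29 mod 3 = 2, hence Group B.

Group B, Group B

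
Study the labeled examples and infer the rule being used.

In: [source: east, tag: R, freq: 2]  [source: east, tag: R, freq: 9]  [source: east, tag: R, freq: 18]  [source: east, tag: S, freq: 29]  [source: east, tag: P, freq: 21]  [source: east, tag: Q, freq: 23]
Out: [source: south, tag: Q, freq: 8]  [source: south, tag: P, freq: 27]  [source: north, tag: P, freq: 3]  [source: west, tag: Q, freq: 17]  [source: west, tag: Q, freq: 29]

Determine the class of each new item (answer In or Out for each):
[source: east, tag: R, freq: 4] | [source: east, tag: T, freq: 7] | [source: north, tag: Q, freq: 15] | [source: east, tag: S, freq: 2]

A rule that fits every label: source is east — true of each 'In' example, false of each 'Out' one.
[source: east, tag: R, freq: 4] → source is east → In. [source: east, tag: T, freq: 7] → source is east → In. [source: north, tag: Q, freq: 15] → source is north → Out. [source: east, tag: S, freq: 2] → source is east → In.

In, In, Out, In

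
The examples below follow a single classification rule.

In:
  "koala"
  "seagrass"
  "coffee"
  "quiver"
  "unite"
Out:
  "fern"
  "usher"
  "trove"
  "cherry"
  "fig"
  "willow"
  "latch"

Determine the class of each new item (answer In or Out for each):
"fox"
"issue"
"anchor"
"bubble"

Out, In, Out, Out

One predicate separates the groups cleanly: has ≥ 3 vowels.
"fox" → 1 vowel → Out. "issue" → 3 vowels → In. "anchor" → 2 vowels → Out. "bubble" → 2 vowels → Out.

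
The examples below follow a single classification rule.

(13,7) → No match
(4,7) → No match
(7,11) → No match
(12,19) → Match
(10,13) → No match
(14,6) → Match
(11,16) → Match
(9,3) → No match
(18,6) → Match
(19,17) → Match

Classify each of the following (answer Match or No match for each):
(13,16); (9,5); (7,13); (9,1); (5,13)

Match, No match, No match, No match, No match

All 'Match' examples share one property — max ≥ 14 — and every 'No match' example lacks it.
(13,16) — max 16, hence Match.
(9,5) — max 9, hence No match.
(7,13) — max 13, hence No match.
(9,1) — max 9, hence No match.
(5,13) — max 13, hence No match.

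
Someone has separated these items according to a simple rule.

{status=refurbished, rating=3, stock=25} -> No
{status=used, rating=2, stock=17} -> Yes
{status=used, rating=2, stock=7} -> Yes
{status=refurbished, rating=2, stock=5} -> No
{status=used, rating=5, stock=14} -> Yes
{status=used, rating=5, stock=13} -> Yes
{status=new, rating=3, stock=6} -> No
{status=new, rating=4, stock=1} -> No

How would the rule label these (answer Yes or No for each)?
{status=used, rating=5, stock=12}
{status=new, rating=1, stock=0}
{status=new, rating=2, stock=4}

Comparing the two groups points to one rule — status is used.
{status=used, rating=5, stock=12} → status is used → Yes.
{status=new, rating=1, stock=0} → status is new → No.
{status=new, rating=2, stock=4} → status is new → No.

Yes, No, No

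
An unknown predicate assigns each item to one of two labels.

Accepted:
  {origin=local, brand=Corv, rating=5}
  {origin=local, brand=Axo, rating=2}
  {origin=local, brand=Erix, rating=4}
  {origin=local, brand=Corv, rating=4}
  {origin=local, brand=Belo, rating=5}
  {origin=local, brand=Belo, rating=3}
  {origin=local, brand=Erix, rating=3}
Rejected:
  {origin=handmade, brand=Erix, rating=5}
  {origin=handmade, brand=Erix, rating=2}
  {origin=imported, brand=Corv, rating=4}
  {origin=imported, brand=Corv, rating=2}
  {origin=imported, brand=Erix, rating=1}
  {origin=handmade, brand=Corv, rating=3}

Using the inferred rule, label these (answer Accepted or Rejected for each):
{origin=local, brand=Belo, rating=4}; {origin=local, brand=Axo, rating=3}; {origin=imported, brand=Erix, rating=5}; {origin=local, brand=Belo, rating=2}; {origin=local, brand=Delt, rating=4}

Every 'Accepted' example satisfies: origin is local. None of the 'Rejected' examples do.

Accepted, Accepted, Rejected, Accepted, Accepted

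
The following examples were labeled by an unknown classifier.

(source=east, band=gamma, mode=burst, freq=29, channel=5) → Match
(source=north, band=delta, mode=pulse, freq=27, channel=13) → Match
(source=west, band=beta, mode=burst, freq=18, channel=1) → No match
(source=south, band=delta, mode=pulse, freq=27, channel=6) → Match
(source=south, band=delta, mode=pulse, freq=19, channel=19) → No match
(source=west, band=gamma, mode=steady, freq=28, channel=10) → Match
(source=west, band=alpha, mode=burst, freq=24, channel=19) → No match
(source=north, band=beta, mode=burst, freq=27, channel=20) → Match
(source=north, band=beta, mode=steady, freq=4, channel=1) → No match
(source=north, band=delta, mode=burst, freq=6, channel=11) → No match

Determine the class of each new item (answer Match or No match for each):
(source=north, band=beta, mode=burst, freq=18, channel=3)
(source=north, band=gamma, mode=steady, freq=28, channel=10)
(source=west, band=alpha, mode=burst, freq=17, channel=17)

No match, Match, No match

The simplest hypothesis consistent with all the labels is: freq ≥ 27.
(source=north, band=beta, mode=burst, freq=18, channel=3): No match (freq = 18). (source=north, band=gamma, mode=steady, freq=28, channel=10): Match (freq = 28). (source=west, band=alpha, mode=burst, freq=17, channel=17): No match (freq = 17).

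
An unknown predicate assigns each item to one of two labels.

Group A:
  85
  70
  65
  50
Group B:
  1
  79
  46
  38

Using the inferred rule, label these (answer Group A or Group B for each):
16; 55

Every 'Group A' example satisfies: multiple of 5. None of the 'Group B' examples do.
16 — 16 = 5·3 + 1, hence Group B.
55 — 55 = 5·11, hence Group A.

Group B, Group A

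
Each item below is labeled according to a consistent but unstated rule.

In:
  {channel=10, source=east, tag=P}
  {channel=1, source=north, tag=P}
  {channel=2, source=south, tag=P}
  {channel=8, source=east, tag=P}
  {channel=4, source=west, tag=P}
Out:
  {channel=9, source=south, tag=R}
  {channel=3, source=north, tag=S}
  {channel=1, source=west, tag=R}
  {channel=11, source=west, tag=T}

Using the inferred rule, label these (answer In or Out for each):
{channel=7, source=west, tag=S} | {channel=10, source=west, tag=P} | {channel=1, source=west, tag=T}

The common property of the 'In' items is: tag is P. No 'Out' item has it.
{channel=7, source=west, tag=S}: tag is S — does not pass, so Out. {channel=10, source=west, tag=P}: tag is P — fits, so In. {channel=1, source=west, tag=T}: tag is T — does not pass, so Out.

Out, In, Out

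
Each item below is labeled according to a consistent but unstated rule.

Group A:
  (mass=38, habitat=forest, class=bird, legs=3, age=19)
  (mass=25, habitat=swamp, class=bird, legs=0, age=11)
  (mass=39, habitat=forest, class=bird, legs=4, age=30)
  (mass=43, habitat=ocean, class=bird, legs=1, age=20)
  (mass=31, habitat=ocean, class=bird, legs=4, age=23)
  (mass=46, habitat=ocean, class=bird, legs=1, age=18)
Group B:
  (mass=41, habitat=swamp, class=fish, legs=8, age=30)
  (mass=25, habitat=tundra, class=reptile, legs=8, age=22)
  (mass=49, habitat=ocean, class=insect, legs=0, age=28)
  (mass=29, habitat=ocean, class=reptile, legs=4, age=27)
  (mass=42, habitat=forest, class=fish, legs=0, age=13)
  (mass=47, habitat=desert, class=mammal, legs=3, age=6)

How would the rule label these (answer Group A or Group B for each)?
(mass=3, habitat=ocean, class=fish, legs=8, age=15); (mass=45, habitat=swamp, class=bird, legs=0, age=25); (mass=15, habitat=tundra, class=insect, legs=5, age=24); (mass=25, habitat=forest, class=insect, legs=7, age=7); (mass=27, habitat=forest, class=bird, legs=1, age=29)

Group B, Group A, Group B, Group B, Group A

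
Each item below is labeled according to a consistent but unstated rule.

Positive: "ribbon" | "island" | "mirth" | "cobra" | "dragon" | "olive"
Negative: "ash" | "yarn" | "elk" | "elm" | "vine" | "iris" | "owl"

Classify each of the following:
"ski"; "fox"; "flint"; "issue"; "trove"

Negative, Negative, Positive, Positive, Positive

Every 'Positive' example satisfies: length ≥ 5. None of the 'Negative' examples do.
Negative: "ski", since length 3.
Negative: "fox", since length 3.
Positive: "flint", since length 5.
Positive: "issue", since length 5.
Positive: "trove", since length 5.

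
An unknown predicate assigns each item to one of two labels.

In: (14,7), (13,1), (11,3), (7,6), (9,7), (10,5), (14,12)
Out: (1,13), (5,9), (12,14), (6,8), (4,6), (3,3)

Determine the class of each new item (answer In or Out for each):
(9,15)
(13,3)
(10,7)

Looking at the examples, the only property every 'In' case has and every 'Out' case lacks is: first > second.

Out, In, In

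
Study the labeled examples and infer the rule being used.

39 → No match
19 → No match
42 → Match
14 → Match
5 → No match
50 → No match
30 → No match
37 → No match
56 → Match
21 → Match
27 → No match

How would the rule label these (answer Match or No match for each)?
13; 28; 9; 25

No match, Match, No match, No match

Every 'Match' example satisfies: multiple of 7. None of the 'No match' examples do.
13 → 13 = 7·1 + 6 → No match. 28 → 28 = 7·4 → Match. 9 → 9 = 7·1 + 2 → No match. 25 → 25 = 7·3 + 4 → No match.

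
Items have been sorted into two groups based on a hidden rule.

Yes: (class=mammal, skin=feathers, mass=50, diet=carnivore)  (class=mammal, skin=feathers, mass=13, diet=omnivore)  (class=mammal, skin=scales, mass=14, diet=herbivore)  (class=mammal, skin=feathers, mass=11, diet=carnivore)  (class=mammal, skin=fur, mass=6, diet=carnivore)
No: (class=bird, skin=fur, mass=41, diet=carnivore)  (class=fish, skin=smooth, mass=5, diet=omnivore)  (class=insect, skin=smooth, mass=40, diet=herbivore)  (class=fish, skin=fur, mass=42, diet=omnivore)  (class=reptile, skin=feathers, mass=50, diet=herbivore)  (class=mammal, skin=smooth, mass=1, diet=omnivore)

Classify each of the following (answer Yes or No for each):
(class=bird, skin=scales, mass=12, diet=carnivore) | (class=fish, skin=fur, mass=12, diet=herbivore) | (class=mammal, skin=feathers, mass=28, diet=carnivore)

Every 'Yes' example satisfies: class is mammal AND mass ≥ 5. None of the 'No' examples do.

No, No, Yes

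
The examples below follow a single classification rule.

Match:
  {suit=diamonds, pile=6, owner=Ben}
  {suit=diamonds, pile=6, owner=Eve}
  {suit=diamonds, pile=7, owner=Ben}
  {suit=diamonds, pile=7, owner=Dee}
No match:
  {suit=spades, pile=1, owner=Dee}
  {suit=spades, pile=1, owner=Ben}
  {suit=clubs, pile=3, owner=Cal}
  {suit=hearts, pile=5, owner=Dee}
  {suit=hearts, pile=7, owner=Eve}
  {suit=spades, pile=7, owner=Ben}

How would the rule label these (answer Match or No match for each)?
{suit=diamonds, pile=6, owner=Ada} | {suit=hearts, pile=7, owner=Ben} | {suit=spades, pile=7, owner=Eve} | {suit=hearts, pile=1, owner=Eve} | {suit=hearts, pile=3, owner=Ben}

Match, No match, No match, No match, No match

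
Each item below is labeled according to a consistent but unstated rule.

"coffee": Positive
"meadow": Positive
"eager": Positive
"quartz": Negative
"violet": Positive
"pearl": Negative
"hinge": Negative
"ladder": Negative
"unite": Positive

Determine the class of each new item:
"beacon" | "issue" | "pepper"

Positive, Positive, Negative

The common property of the 'Positive' items is: has ≥ 3 vowels. No 'Negative' item has it.
"beacon": 3 vowels — has this property, so Positive. "issue": 3 vowels — has this property, so Positive. "pepper": 2 vowels — does not satisfy this, so Negative.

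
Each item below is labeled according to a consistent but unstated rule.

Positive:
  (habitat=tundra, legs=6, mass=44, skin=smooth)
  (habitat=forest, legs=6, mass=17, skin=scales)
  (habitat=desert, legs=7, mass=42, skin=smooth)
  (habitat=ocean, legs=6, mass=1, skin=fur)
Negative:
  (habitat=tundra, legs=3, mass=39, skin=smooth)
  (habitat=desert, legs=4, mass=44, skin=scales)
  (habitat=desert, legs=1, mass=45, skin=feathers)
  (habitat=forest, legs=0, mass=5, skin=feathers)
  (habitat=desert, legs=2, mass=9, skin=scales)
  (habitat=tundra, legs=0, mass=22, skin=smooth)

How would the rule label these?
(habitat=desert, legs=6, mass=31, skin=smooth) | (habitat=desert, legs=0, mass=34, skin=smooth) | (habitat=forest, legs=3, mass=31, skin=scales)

Rule: legs ≥ 6. This holds for each 'Positive' example and fails for each 'Negative' one.
(habitat=desert, legs=6, mass=31, skin=smooth) — legs = 6, hence Positive.
(habitat=desert, legs=0, mass=34, skin=smooth) — legs = 0, hence Negative.
(habitat=forest, legs=3, mass=31, skin=scales) — legs = 3, hence Negative.

Positive, Negative, Negative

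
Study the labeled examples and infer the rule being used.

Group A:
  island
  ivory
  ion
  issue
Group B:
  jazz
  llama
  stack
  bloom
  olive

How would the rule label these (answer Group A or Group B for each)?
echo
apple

Group B, Group B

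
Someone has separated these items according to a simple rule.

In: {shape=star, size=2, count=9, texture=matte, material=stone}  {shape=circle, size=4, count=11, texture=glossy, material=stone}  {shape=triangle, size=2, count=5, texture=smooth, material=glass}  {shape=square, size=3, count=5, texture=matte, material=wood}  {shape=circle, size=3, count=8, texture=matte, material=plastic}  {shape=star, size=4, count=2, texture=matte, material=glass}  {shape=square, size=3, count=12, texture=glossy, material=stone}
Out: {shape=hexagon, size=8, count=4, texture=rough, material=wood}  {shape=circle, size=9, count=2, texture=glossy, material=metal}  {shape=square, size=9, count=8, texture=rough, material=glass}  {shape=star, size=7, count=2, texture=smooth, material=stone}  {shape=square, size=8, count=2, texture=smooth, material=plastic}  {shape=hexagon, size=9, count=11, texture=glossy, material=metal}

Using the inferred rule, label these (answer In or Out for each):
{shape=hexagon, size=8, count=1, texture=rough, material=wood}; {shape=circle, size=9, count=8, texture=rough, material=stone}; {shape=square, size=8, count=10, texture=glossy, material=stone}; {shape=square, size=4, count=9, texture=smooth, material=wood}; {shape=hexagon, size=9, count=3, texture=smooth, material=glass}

Out, Out, Out, In, Out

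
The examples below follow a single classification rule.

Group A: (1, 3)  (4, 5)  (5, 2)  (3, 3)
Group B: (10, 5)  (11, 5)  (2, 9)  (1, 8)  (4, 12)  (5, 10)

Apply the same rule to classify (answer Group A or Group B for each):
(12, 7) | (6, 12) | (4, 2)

The distinguishing property — max ≤ 5 — holds for all the 'Group A' cases and none of the 'Group B' cases.
(12, 7): Group B (max 12).
(6, 12): Group B (max 12).
(4, 2): Group A (max 4).

Group B, Group B, Group A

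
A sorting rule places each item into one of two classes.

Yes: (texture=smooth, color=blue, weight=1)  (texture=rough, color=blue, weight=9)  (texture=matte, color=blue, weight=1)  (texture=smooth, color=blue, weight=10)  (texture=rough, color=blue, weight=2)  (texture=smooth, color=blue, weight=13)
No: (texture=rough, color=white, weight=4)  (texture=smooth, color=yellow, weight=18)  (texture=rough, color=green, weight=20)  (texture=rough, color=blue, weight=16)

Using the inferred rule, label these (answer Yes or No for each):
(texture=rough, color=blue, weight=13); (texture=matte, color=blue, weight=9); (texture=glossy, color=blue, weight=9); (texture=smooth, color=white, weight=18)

Yes, Yes, Yes, No

A rule that fits every label: color is blue AND weight ≤ 13 — true of each 'Yes' example, false of each 'No' one.
(texture=rough, color=blue, weight=13) — color is blue, weight = 13, hence Yes. (texture=matte, color=blue, weight=9) — color is blue, weight = 9, hence Yes. (texture=glossy, color=blue, weight=9) — color is blue, weight = 9, hence Yes. (texture=smooth, color=white, weight=18) — color is white, weight = 18, hence No.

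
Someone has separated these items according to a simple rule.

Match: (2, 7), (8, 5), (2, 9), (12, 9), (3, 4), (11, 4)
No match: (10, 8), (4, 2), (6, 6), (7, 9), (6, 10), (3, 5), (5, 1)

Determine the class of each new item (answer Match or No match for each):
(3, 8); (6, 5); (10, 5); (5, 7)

Match, Match, Match, No match

Comparing the two groups points to one rule — sum is odd.
(3, 8): 3+8 = 11 — matches, so Match. (6, 5): 6+5 = 11 — matches, so Match. (10, 5): 10+5 = 15 — matches, so Match. (5, 7): 5+7 = 12 — does not fit, so No match.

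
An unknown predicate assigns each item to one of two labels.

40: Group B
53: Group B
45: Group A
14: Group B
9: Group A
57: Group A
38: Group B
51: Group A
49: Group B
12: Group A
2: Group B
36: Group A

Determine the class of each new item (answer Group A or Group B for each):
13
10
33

One predicate separates the groups cleanly: multiple of 3.
13 → 13 = 3·4 + 1 → Group B. 10 → 10 = 3·3 + 1 → Group B. 33 → 33 = 3·11 → Group A.

Group B, Group B, Group A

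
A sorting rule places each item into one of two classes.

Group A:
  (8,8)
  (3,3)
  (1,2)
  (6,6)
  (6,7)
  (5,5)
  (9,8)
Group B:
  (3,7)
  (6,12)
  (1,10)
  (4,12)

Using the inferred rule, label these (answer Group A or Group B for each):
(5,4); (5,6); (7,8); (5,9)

The rule appears to be: |first − second| ≤ 1.
Group A: (5,4), since |5−4| = 1. Group A: (5,6), since |5−6| = 1. Group A: (7,8), since |7−8| = 1. Group B: (5,9), since |5−9| = 4.

Group A, Group A, Group A, Group B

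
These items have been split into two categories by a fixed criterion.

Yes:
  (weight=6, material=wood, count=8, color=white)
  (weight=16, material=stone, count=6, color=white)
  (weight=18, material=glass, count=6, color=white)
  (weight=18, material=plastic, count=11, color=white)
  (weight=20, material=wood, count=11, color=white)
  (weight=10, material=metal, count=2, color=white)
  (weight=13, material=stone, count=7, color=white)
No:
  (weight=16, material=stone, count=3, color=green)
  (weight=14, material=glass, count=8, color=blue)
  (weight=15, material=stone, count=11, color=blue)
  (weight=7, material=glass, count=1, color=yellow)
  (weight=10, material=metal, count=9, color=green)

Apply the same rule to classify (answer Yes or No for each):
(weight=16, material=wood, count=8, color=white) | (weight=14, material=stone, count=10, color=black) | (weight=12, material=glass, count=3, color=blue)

Yes, No, No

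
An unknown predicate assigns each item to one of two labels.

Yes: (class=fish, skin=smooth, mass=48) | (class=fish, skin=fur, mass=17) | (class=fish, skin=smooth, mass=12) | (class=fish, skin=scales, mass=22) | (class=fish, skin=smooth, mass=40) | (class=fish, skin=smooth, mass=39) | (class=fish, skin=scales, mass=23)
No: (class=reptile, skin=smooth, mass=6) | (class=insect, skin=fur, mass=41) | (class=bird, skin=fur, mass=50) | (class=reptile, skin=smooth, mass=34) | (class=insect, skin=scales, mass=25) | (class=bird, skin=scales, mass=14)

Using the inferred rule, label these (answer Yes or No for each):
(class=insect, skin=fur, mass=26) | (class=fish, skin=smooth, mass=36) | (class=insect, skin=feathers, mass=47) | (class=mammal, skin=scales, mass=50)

The classifier is using: class is fish.
No: (class=insect, skin=fur, mass=26), since class is insect. Yes: (class=fish, skin=smooth, mass=36), since class is fish. No: (class=insect, skin=feathers, mass=47), since class is insect. No: (class=mammal, skin=scales, mass=50), since class is mammal.

No, Yes, No, No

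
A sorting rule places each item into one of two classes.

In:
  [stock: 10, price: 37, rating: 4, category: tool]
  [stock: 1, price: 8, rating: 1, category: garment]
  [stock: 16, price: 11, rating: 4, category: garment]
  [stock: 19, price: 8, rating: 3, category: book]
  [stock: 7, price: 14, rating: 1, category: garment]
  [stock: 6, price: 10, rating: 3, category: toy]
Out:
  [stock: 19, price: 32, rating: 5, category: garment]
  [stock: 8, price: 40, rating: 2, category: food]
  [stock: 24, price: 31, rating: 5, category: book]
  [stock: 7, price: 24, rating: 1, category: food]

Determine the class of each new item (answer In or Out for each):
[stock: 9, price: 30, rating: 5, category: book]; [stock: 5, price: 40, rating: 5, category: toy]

Out, Out

'In' ⟺ category is tool OR price ≤ 14.
[stock: 9, price: 30, rating: 5, category: book]: category is book, price = 30 — lacks this property, so Out. [stock: 5, price: 40, rating: 5, category: toy]: category is toy, price = 40 — lacks this property, so Out.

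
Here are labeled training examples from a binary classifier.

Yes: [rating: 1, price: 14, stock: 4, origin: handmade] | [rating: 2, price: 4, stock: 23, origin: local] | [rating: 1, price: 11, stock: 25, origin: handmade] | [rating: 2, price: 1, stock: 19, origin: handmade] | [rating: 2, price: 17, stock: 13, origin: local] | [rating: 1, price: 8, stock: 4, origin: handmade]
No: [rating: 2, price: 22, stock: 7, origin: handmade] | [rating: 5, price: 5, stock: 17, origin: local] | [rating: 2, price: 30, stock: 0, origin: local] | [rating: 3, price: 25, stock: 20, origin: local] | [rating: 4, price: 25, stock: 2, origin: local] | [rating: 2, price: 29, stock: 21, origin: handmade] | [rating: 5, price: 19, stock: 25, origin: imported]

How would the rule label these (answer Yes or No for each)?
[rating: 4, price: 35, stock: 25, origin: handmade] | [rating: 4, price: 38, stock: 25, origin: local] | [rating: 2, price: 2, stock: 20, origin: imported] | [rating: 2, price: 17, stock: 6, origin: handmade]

The simplest hypothesis consistent with all the labels is: rating ≤ 2 AND price ≤ 17.
[rating: 4, price: 35, stock: 25, origin: handmade]: rating = 4, price = 35 — does not satisfy this, so No.
[rating: 4, price: 38, stock: 25, origin: local]: rating = 4, price = 38 — does not satisfy this, so No.
[rating: 2, price: 2, stock: 20, origin: imported]: rating = 2, price = 2 — fits, so Yes.
[rating: 2, price: 17, stock: 6, origin: handmade]: rating = 2, price = 17 — fits, so Yes.

No, No, Yes, Yes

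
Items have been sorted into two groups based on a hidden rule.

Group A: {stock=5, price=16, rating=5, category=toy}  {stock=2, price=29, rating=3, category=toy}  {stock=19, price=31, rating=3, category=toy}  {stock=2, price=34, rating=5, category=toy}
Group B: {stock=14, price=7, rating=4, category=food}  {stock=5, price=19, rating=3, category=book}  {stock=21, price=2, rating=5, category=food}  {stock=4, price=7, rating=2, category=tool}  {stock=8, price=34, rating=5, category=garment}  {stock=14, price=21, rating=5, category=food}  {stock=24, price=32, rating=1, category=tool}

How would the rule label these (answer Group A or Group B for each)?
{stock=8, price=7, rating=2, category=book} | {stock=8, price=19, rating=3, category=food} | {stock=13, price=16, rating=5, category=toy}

Group B, Group B, Group A

Comparing the two groups points to one rule — category is toy.
{stock=8, price=7, rating=2, category=book}: Group B (category is book). {stock=8, price=19, rating=3, category=food}: Group B (category is food). {stock=13, price=16, rating=5, category=toy}: Group A (category is toy).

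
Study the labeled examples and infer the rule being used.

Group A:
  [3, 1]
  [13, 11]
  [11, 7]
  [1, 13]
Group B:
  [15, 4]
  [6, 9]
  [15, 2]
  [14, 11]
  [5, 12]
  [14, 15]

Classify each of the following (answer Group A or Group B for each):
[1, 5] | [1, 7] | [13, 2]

One predicate separates the groups cleanly: sum is even.
[1, 5] — 1+5 = 6, hence Group A.
[1, 7] — 1+7 = 8, hence Group A.
[13, 2] — 13+2 = 15, hence Group B.

Group A, Group A, Group B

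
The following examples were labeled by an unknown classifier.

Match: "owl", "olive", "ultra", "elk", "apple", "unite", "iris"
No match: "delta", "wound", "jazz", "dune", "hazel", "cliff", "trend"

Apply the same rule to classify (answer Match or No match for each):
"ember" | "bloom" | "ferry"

Every 'Match' example satisfies: starts with a vowel. None of the 'No match' examples do.
"ember": starts with 'e', has this property → Match.
"bloom": starts with 'b', doesn't match → No match.
"ferry": starts with 'f', doesn't match → No match.

Match, No match, No match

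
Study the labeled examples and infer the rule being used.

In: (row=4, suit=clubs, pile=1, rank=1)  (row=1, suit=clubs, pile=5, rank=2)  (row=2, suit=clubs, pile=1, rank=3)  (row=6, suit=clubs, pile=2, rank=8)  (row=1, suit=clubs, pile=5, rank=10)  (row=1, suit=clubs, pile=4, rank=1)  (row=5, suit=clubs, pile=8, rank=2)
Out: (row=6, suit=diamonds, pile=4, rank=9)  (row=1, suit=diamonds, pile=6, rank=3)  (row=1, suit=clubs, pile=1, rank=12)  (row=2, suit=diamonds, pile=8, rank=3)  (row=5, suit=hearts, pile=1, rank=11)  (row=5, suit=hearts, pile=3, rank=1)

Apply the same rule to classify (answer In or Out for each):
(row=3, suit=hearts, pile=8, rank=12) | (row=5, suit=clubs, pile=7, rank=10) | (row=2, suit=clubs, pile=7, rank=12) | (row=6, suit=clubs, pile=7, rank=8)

The rule appears to be: suit is clubs AND rank ≤ 10.
(row=3, suit=hearts, pile=8, rank=12): suit is hearts, rank = 12 — fails this test, so Out.
(row=5, suit=clubs, pile=7, rank=10): suit is clubs, rank = 10 — passes, so In.
(row=2, suit=clubs, pile=7, rank=12): suit is clubs, rank = 12 — fails this test, so Out.
(row=6, suit=clubs, pile=7, rank=8): suit is clubs, rank = 8 — passes, so In.

Out, In, Out, In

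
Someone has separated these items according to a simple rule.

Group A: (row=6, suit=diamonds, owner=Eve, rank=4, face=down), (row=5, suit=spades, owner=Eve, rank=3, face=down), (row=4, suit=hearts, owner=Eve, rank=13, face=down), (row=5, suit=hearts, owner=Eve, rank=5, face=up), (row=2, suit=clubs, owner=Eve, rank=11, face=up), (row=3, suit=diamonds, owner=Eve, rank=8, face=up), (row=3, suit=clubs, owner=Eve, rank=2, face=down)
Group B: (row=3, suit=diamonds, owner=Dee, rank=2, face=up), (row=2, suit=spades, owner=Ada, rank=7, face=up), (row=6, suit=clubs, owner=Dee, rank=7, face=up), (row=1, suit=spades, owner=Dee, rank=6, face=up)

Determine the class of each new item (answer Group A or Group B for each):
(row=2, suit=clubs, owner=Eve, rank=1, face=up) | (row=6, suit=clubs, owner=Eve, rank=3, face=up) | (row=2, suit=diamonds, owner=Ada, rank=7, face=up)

Group A, Group A, Group B

Comparing the two groups points to one rule — owner is Eve.
Group A: (row=2, suit=clubs, owner=Eve, rank=1, face=up), since owner is Eve.
Group A: (row=6, suit=clubs, owner=Eve, rank=3, face=up), since owner is Eve.
Group B: (row=2, suit=diamonds, owner=Ada, rank=7, face=up), since owner is Ada.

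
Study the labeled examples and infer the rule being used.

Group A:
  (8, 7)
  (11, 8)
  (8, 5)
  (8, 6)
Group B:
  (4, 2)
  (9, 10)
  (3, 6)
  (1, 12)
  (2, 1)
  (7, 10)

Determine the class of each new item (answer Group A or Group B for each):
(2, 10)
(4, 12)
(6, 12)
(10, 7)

One predicate separates the groups cleanly: first > second AND sum ≥ 9.
Group B: (2, 10), since 2 < 10, 2+10 = 12. Group B: (4, 12), since 4 < 12, 4+12 = 16. Group B: (6, 12), since 6 < 12, 6+12 = 18. Group A: (10, 7), since 10 > 7, 10+7 = 17.

Group B, Group B, Group B, Group A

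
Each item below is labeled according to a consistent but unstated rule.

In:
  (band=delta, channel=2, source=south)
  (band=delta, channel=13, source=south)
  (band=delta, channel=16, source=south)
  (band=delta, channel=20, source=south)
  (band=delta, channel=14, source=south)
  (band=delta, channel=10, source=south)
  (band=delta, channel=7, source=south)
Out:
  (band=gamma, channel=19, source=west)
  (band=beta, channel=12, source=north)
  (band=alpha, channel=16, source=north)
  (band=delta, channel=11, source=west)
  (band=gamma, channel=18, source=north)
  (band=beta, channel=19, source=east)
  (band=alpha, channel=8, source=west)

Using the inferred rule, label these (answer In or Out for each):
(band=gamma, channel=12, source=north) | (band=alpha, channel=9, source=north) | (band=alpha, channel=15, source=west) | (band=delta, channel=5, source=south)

All 'In' examples share one property — source is south — and every 'Out' example lacks it.
(band=gamma, channel=12, source=north) — source is north, hence Out.
(band=alpha, channel=9, source=north) — source is north, hence Out.
(band=alpha, channel=15, source=west) — source is west, hence Out.
(band=delta, channel=5, source=south) — source is south, hence In.

Out, Out, Out, In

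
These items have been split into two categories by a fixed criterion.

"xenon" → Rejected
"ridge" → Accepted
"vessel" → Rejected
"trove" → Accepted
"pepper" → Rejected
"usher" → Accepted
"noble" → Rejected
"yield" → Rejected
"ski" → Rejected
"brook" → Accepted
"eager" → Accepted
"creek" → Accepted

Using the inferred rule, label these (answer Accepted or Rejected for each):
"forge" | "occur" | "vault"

One predicate separates the groups cleanly: odd length AND contains 'r'.
"forge": length 5, has 'r', matches → Accepted.
"occur": length 5, has 'r', matches → Accepted.
"vault": length 5, no 'r', fails the rule → Rejected.

Accepted, Accepted, Rejected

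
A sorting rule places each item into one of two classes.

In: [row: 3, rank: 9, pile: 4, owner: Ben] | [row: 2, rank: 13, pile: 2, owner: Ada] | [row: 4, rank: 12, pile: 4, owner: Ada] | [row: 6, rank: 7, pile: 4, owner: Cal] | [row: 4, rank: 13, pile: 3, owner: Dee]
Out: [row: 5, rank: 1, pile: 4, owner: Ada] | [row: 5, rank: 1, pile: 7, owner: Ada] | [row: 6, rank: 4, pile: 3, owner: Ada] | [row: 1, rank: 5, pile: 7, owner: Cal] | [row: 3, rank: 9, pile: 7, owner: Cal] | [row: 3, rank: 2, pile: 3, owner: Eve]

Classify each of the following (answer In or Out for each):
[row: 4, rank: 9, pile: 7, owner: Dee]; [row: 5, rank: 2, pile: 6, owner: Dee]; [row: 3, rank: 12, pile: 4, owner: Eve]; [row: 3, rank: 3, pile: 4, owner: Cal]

Out, Out, In, Out

The classifier is using: pile ≤ 4 AND rank ≥ 5.
[row: 4, rank: 9, pile: 7, owner: Dee] → pile = 7, rank = 9 → Out.
[row: 5, rank: 2, pile: 6, owner: Dee] → pile = 6, rank = 2 → Out.
[row: 3, rank: 12, pile: 4, owner: Eve] → pile = 4, rank = 12 → In.
[row: 3, rank: 3, pile: 4, owner: Cal] → pile = 4, rank = 3 → Out.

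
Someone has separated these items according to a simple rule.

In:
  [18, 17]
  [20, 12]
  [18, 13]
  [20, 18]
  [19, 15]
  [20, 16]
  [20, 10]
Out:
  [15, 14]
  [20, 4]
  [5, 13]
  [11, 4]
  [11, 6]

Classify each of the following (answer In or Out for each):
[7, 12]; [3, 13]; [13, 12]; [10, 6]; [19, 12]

The distinguishing property — sum ≥ 30 — holds for all the 'In' cases and none of the 'Out' cases.

Out, Out, Out, Out, In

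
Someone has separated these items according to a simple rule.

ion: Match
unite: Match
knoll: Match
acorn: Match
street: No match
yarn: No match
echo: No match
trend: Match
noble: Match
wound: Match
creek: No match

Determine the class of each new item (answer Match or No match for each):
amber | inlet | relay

All 'Match' examples share one property — odd length AND contains 'n' — and every 'No match' example lacks it.
amber: length 5, no 'n' — does not satisfy this, so No match. inlet: length 5, has 'n' — checks out, so Match. relay: length 5, no 'n' — does not satisfy this, so No match.

No match, Match, No match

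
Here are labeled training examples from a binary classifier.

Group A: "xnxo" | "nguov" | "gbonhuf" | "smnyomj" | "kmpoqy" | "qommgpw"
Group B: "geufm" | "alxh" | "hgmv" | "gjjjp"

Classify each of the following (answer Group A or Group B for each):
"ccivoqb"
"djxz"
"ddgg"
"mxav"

The rule appears to be: contains 'o'.
"ccivoqb" — has 'o', hence Group A. "djxz" — no 'o', hence Group B. "ddgg" — no 'o', hence Group B. "mxav" — no 'o', hence Group B.

Group A, Group B, Group B, Group B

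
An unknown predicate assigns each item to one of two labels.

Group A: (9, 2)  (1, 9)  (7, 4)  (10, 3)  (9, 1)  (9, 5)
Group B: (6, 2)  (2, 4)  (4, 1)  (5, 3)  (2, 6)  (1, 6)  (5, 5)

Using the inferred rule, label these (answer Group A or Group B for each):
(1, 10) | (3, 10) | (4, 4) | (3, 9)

Group A, Group A, Group B, Group A

The rule appears to be: max ≥ 7.
(1, 10) → max 10 → Group A.
(3, 10) → max 10 → Group A.
(4, 4) → max 4 → Group B.
(3, 9) → max 9 → Group A.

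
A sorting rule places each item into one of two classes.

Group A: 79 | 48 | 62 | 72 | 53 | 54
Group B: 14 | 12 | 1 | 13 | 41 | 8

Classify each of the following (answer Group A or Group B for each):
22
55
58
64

The pattern is that an item is 'Group A' exactly when: at least 48.
Group B: 22, since 22 < 48. Group A: 55, since 55 ≥ 48. Group A: 58, since 58 ≥ 48. Group A: 64, since 64 ≥ 48.

Group B, Group A, Group A, Group A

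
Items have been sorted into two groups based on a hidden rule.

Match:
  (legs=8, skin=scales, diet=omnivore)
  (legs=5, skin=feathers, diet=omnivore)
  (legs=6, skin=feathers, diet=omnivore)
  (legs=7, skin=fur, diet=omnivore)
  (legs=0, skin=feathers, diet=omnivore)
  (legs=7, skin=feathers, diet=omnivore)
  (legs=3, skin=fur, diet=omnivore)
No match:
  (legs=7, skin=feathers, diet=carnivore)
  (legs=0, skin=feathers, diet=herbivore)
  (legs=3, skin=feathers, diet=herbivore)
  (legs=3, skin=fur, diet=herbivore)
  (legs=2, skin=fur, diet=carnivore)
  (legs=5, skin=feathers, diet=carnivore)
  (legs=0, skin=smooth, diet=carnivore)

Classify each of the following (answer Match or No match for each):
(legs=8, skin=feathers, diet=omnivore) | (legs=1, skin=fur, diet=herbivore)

Match, No match

Comparing the two groups points to one rule — diet is omnivore.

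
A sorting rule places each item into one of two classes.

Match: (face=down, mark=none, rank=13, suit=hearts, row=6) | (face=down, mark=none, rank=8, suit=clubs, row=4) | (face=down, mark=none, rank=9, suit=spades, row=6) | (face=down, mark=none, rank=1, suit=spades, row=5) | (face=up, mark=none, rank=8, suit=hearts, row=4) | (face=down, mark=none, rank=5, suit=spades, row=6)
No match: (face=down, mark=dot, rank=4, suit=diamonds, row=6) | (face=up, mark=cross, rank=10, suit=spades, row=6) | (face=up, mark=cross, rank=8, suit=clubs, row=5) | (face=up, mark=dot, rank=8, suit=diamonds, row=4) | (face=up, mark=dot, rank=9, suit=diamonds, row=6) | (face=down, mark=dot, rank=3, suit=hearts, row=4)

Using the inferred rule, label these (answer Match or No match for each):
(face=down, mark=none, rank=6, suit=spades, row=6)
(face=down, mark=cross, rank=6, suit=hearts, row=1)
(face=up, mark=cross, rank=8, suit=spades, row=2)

Match, No match, No match

Every 'Match' example satisfies: mark is none. None of the 'No match' examples do.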